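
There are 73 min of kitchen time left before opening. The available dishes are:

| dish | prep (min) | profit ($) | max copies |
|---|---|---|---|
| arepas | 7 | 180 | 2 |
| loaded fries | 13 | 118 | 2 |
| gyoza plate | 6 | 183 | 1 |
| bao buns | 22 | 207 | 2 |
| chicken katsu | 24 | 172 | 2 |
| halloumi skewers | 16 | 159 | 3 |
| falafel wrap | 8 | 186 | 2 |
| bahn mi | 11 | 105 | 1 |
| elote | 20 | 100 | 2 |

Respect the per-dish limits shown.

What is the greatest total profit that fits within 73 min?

1256

By profit per min: gyoza plate 30.50, arepas 25.71, falafel wrap 23.25 lead.
Taking the top-ratio dishes first gives 2×arepas + gyoza plate + 2×halloumi skewers + 2×falafel wrap for 1233 (68 min).
The 32 min tied up in 2×halloumi skewers is better spent on 2×loaded fries + bahn mi — total rises to 1256 (73 min).
No other feasible combination exceeds 1256.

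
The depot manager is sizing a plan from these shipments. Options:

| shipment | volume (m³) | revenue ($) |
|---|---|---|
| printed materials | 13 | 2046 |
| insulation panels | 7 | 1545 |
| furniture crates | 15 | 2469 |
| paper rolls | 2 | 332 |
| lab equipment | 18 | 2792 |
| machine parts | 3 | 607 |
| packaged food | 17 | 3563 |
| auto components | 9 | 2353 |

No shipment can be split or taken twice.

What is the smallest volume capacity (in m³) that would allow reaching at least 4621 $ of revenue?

21

Minimise m³ subject to total revenue ≥ 4621.
Taking insulation panels + paper rolls + machine parts + auto components gives 4837 (≥ 4621) for 21 m³.
Any bundle with less than 21 m³ falls short of 4621.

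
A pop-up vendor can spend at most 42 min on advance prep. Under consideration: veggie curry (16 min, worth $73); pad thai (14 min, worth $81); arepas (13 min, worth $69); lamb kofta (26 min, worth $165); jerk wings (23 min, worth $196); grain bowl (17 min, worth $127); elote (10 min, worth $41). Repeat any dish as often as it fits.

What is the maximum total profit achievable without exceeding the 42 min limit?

323

Density check — jerk wings 8.52, grain bowl 7.47, lamb kofta 6.35, pad thai 5.79 are the best per min.
Best packing: jerk wings + grain bowl — 40 min, 323 total.
The spare 2 min is too small for any remaining dish, and no exchange beats 323.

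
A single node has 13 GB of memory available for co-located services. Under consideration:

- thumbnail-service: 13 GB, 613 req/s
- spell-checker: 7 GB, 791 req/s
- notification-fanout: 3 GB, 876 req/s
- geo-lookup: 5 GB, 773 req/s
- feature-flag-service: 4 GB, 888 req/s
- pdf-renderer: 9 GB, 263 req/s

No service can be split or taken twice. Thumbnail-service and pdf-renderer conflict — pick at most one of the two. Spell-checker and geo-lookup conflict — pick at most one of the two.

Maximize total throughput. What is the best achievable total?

2537

The ratio ordering already packs tightly: notification-fanout + geo-lookup + feature-flag-service, 12 GB, 2537.
An exhaustive check of the 64 subsets confirms 2537.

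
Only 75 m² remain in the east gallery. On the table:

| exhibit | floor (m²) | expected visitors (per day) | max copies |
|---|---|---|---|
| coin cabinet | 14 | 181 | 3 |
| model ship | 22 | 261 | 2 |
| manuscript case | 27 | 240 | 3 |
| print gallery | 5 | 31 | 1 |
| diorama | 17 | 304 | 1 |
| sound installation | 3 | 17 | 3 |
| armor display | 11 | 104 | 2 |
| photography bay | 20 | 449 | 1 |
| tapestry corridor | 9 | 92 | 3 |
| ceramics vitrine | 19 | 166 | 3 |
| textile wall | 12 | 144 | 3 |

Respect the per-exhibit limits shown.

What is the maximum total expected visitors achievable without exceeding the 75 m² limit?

Greedy by ratio would take 2×coin cabinet + diorama + photography bay + tapestry corridor: 74 m² used, total 1207.
Dropping coin cabinet and tapestry corridor frees 23 m²; slotting in 2×textile wall (24 m²) lifts the total to 1222 at 75 m².
That's the maximum — no swap from here does better than 1222.

1222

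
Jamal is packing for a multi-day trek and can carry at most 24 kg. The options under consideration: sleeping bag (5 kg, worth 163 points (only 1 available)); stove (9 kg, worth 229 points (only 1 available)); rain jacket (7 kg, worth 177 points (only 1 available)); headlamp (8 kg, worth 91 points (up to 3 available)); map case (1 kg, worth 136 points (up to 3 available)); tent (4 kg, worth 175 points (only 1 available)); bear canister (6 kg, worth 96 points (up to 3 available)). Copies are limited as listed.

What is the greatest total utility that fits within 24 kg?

Ranking by ratio (utility/kg): map case 136.00, tent 43.75, sleeping bag 32.60, stove 25.44.
A density-first pass picks sleeping bag + stove + 3×map case + tent — 975 at 21 kg.
Dropping sleeping bag frees 5 kg; slotting in rain jacket (7 kg) lifts the total to 989 at 23 kg.
Nothing else within 24 kg beats 989.

989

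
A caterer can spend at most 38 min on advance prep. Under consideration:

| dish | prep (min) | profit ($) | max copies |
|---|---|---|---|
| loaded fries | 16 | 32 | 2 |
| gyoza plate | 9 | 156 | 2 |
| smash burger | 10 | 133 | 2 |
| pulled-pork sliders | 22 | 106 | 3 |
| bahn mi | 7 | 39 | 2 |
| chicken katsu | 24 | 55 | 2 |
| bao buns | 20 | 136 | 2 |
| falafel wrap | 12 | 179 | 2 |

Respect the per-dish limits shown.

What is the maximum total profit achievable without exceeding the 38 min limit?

578

A density-first pass picks 2×gyoza plate + bahn mi + falafel wrap — 530 at 37 min.
The 19 min tied up in bahn mi and falafel wrap is better spent on 2×smash burger — total rises to 578 (38 min).
Every other selection either busts 38 min or exceeds an availability limit or fails to beat 578.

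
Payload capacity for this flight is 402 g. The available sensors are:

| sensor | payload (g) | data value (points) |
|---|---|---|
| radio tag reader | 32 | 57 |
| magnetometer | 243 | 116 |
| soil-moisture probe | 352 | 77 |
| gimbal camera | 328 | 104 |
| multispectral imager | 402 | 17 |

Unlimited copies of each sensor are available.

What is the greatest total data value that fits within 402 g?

684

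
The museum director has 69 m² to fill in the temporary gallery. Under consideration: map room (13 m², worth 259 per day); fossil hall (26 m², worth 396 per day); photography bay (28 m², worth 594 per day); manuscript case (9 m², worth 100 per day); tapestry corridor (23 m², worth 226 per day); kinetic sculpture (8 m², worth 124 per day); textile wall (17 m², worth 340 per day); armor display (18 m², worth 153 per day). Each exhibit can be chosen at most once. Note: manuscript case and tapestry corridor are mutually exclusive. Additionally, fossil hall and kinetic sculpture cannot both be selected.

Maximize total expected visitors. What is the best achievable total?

1317

Ranking by ratio (expected visitors/m²): photography bay 21.21, textile wall 20.00, map room 19.92, kinetic sculpture 15.50.
Best packing: map room + photography bay + kinetic sculpture + textile wall — 66 m², 1317 total.
Runner-up map room + photography bay + manuscript case + textile wall tops out at 1293.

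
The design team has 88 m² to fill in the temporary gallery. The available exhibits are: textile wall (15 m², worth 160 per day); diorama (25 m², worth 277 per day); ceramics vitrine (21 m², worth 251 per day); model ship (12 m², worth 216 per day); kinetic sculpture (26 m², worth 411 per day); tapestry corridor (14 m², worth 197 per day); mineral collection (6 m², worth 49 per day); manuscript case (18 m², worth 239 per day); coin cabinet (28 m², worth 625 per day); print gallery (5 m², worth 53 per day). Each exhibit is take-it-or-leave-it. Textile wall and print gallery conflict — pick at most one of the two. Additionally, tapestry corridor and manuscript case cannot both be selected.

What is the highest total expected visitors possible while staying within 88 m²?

Filling by ratio: model ship + kinetic sculpture + tapestry corridor + coin cabinet + print gallery for 1502, with 3 m² left unused.
Dropping tapestry corridor and print gallery frees 19 m²; slotting in ceramics vitrine (21 m²) lifts the total to 1503 at 87 m².
Next best is model ship + kinetic sculpture + tapestry corridor + coin cabinet + print gallery at 1502 (85 m²) — short by 1.

1503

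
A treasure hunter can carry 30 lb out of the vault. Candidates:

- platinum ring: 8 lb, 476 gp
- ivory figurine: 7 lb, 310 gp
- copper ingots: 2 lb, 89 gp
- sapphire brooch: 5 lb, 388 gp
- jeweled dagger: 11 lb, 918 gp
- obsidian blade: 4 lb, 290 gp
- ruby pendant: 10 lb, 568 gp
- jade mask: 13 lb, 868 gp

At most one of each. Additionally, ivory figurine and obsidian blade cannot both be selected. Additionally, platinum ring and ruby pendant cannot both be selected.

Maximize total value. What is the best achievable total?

2174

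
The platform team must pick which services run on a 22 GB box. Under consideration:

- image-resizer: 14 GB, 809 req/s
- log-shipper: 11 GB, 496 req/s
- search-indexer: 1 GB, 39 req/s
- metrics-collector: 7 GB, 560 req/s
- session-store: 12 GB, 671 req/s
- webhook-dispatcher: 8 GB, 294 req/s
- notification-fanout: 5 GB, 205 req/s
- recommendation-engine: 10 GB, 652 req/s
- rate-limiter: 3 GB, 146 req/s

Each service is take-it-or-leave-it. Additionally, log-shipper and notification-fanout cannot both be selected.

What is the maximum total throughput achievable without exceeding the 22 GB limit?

1417

Filling by ratio: search-indexer + metrics-collector + recommendation-engine + rate-limiter for 1397, with 1 GB left unused.
The 4 GB tied up in search-indexer and rate-limiter is better spent on notification-fanout — total rises to 1417 (22 GB).
That's the maximum — no feasible swap from here does better than 1417.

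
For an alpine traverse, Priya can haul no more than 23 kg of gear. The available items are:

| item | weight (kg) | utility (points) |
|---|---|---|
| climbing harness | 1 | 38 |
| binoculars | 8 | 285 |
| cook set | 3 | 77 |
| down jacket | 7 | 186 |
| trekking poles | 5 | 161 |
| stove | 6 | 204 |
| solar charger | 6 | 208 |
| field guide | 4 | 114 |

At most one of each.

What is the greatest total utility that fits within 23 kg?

774

The ratio heuristic lands on climbing harness + binoculars + stove + solar charger (735) but leaves 2 kg idle.
Replace climbing harness with cook set: the trade gains 39 net, giving 774 at 23 kg.
Next best is climbing harness + binoculars + cook set + trekking poles + solar charger at 769 (23 kg) — short by 5.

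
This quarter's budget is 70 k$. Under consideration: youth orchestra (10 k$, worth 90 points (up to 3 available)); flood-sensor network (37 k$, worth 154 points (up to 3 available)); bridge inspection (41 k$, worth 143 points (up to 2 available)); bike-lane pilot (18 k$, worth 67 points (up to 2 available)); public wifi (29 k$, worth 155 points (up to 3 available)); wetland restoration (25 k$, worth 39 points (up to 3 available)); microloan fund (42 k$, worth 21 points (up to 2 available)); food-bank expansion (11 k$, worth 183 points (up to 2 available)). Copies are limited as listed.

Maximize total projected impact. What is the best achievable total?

703

The ratio ordering already packs tightly: 3×youth orchestra + bike-lane pilot + 2×food-bank expansion, 70 k$, 703.
No other feasible combination exceeds 703.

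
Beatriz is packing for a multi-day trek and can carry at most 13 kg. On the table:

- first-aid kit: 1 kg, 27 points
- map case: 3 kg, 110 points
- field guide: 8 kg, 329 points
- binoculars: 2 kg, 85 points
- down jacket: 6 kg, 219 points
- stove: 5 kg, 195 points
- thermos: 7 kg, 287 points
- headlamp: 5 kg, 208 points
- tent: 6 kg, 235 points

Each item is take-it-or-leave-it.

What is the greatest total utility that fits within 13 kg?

537

Taking the top-ratio items first gives binoculars + headlamp + tent for 528 (13 kg).
The 8 kg tied up in binoculars and tent is better spent on field guide — total rises to 537 (13 kg).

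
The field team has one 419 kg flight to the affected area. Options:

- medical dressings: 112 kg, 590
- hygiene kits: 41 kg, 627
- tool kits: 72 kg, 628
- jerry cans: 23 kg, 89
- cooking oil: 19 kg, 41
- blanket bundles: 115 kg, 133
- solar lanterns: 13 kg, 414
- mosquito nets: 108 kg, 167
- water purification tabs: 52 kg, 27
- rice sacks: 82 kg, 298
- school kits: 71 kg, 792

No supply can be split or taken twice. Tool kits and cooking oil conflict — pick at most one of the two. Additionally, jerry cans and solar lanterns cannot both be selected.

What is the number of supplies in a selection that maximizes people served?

Best achievable people served is 3349.
For example medical dressings + hygiene kits + tool kits + solar lanterns + rice sacks + school kits achieves it, using 391 kg.
Any selection reaching 3349 contains exactly 6 supplies.

6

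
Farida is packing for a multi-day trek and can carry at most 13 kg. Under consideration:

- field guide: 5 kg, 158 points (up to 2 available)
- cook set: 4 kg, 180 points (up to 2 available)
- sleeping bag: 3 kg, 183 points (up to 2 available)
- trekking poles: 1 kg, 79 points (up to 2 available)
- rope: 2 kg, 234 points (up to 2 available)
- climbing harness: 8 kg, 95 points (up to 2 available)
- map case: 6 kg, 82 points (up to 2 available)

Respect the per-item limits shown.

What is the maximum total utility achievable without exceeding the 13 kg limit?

992

By utility per kg: rope 117.00, trekking poles 79.00, sleeping bag 61.00, cook set 45.00 lead.
Taking 2×sleeping bag + 2×trekking poles + 2×rope: 12 kg used, 992 in utility.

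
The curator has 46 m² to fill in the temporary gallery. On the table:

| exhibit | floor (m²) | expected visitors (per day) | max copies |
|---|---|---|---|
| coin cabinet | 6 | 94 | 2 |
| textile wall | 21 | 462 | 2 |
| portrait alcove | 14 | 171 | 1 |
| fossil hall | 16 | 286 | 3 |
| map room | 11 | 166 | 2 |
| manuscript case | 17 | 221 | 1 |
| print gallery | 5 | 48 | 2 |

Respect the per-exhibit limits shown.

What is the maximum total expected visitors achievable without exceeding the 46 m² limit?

924

By expected visitors per m²: textile wall 22.00, fossil hall 17.88, coin cabinet 15.67, map room 15.09 lead.
Taking 2×textile wall: 42 m² used, 924 in expected visitors.
The spare 4 m² is too small for any remaining exhibit, and no exchange beats 924.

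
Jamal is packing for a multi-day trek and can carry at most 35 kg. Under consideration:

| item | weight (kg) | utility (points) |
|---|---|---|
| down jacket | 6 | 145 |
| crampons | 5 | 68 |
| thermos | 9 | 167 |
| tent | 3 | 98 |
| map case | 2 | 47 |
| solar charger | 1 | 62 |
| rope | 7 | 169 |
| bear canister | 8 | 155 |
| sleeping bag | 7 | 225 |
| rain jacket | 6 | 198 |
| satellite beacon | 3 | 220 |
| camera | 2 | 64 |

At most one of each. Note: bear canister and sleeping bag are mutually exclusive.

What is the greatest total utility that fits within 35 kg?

By utility per kg: satellite beacon 73.33, solar charger 62.00, rain jacket 33.00, tent 32.67 lead.
The ratio ordering already packs tightly: down jacket + tent + solar charger + rope + sleeping bag + rain jacket + satellite beacon + camera, 35 kg, 1181.

1181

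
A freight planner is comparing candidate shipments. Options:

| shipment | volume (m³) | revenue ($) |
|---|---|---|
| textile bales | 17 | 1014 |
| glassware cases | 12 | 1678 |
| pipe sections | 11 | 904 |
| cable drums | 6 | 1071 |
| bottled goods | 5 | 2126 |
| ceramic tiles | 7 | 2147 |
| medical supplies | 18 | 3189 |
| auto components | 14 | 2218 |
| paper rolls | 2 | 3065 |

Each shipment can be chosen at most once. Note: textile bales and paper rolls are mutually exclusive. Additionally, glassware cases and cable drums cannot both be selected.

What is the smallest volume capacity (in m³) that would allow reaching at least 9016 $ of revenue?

26

Look for the lowest-volume combination reaching 9016.
glassware cases + bottled goods + ceramic tiles + paper rolls reaches 9016 using 26 m³.
No combination under 26 m³ hits 9016.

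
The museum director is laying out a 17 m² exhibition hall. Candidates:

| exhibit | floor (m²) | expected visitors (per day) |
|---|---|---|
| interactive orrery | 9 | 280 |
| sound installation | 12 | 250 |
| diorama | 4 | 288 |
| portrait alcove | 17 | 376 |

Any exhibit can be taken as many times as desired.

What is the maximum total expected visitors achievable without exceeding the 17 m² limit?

1152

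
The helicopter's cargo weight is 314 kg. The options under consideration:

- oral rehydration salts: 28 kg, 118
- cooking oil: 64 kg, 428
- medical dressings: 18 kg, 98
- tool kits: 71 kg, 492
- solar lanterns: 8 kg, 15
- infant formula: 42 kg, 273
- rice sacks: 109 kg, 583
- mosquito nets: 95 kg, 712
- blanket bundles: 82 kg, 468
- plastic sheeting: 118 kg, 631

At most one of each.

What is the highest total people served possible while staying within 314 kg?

2100

The ratio heuristic lands on cooking oil + medical dressings + tool kits + solar lanterns + infant formula + mosquito nets (2018) but leaves 16 kg idle.
The 68 kg tied up in medical dressings and solar lanterns and infant formula is better spent on blanket bundles — total rises to 2100 (312 kg).
Next best is medical dressings + tool kits + infant formula + mosquito nets + blanket bundles at 2043 (308 kg) — short by 57.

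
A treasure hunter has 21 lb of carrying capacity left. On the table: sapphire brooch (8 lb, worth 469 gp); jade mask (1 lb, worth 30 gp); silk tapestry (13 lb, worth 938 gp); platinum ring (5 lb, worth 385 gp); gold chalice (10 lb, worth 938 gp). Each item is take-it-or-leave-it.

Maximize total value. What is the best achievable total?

1437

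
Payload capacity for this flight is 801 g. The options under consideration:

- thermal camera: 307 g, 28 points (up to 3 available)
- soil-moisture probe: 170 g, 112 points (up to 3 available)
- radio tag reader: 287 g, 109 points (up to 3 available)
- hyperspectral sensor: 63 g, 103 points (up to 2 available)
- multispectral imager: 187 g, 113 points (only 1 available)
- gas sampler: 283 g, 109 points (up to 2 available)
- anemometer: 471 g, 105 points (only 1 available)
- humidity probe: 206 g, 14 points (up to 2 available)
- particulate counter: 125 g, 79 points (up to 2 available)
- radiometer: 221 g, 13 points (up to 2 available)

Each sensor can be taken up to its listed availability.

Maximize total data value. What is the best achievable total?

622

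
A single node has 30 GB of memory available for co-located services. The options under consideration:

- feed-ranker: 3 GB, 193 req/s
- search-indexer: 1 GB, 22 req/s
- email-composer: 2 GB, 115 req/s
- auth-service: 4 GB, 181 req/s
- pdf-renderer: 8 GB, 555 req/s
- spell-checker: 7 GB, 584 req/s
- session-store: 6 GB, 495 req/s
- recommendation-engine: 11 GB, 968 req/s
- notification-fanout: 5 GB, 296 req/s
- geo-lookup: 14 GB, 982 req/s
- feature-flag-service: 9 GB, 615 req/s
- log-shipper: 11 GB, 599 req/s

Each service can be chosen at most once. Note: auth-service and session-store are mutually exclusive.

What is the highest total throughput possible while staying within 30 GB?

2377

Best packing: feed-ranker + search-indexer + email-composer + spell-checker + session-store + recommendation-engine — 30 GB, 2377 total.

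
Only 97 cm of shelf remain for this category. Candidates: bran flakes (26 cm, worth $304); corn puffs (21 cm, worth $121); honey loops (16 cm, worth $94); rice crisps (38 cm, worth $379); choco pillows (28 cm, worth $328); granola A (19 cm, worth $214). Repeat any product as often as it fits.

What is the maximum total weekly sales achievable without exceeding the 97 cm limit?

1126

Ranking by ratio (weekly sales/cm): choco pillows 11.71, bran flakes 11.69, granola A 11.26.
Taking the top-ratio products first gives 3×choco pillows for 984 (84 cm).
Replace 3×choco pillows with 3×bran flakes + granola A: the trade gains 142 net, giving 1126 at 97 cm.
Nothing else within 97 cm beats 1126.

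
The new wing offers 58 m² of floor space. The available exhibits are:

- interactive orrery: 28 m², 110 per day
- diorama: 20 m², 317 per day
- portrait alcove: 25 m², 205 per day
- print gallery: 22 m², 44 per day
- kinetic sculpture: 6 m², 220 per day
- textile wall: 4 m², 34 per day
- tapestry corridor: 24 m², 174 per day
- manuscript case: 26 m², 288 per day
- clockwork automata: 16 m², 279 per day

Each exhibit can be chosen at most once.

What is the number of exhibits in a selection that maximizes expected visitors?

4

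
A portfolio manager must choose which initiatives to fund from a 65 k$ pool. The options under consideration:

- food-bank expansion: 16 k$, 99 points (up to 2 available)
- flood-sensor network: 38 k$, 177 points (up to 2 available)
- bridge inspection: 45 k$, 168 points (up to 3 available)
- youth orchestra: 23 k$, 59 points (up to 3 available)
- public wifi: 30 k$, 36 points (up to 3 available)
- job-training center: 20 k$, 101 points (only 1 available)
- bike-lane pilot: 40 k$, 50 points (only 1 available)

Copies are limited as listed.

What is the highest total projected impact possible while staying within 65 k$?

299

Best packing: 2×food-bank expansion + job-training center — 52 k$, 299 total.
Nothing else within 65 k$ beats 299.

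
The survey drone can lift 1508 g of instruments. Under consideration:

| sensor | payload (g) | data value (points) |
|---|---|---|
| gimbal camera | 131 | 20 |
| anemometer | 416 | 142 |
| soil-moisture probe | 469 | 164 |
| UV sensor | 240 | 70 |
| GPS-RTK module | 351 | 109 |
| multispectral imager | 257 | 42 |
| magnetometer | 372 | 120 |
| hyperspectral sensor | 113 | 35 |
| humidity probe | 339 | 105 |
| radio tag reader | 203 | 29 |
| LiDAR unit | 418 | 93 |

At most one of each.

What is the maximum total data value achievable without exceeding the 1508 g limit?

496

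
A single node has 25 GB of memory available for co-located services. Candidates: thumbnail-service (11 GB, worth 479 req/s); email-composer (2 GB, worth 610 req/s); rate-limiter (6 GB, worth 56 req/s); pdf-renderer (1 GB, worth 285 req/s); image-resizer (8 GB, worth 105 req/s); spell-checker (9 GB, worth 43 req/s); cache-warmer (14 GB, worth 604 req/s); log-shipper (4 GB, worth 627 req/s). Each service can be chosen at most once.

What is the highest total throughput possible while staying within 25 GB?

Ranking by ratio (throughput/GB): email-composer 305.00, pdf-renderer 285.00, log-shipper 156.75, thumbnail-service 43.55.
The ratio heuristic lands on thumbnail-service + email-composer + rate-limiter + pdf-renderer + log-shipper (2057) but leaves 1 GB idle.
The 17 GB tied up in thumbnail-service and rate-limiter is better spent on cache-warmer — total rises to 2126 (21 GB).
That's the maximum — no swap from here does better than 2126.

2126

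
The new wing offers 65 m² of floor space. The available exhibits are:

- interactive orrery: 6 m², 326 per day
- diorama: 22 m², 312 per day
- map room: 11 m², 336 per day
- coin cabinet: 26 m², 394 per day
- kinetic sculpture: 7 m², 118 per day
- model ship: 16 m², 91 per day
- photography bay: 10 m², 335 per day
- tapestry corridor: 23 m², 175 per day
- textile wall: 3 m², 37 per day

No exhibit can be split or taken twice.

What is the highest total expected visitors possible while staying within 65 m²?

1546

The ratio ordering already packs tightly: interactive orrery + map room + coin cabinet + kinetic sculpture + photography bay + textile wall, 63 m², 1546.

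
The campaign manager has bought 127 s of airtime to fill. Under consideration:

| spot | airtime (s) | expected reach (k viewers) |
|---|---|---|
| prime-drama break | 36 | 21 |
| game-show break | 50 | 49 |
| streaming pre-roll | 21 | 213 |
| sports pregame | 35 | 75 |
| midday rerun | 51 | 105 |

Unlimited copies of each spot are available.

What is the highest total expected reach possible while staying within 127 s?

Taking 6×streaming pre-roll: 126 s used, 1278 in expected reach.

1278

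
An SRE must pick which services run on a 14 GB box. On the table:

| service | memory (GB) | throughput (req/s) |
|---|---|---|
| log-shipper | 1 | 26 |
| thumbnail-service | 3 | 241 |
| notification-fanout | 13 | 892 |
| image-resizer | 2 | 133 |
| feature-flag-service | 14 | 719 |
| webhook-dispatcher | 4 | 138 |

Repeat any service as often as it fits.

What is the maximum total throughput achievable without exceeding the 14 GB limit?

1097

4×thumbnail-service + image-resizer uses 14 of the 14 GB and totals 1097.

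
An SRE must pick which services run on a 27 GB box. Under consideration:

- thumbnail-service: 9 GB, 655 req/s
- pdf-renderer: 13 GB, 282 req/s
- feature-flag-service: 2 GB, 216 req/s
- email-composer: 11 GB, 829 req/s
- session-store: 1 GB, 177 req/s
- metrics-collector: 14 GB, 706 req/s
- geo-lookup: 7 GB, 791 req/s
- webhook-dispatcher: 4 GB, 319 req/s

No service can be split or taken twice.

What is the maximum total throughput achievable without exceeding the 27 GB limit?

2332

Feature-flag-service + email-composer + session-store + geo-lookup + webhook-dispatcher uses 25 of the 27 GB and totals 2332.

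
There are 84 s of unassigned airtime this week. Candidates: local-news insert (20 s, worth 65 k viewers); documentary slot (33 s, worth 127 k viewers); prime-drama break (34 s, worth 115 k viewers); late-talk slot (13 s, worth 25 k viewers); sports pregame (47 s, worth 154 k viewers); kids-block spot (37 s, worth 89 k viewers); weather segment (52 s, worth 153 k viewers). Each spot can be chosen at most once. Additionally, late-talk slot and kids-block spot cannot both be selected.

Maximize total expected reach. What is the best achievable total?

281

By expected reach per s: documentary slot 3.85, prime-drama break 3.38, sports pregame 3.28 lead.
Taking the top-ratio spots first gives documentary slot + prime-drama break + late-talk slot for 267 (80 s).
The 47 s tied up in prime-drama break and late-talk slot is better spent on sports pregame — total rises to 281 (80 s).
No other feasible combination exceeds 281.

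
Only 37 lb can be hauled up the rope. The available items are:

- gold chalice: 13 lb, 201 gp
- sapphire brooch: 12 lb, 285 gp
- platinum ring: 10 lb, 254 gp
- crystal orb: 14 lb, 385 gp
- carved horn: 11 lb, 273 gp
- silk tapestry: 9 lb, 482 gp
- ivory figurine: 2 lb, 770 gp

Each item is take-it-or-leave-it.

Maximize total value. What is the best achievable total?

Ranking by ratio (value/lb): ivory figurine 385.00, silk tapestry 53.56, crystal orb 27.50.
Filling by ratio: platinum ring + crystal orb + silk tapestry + ivory figurine for 1891, with 2 lb left unused.
Dropping platinum ring frees 10 lb; slotting in sapphire brooch (12 lb) lifts the total to 1922 at 37 lb.
Nothing else within 37 lb beats 1922.

1922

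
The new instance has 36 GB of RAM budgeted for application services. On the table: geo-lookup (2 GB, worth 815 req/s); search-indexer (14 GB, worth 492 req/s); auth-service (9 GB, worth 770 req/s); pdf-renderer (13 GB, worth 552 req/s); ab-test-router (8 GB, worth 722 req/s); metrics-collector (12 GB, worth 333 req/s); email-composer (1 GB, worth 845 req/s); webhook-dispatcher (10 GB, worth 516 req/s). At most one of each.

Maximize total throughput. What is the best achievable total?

3704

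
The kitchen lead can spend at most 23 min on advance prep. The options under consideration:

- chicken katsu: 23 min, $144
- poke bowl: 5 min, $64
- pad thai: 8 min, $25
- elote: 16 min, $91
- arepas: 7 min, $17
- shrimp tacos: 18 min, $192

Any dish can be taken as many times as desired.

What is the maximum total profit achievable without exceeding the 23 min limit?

256

Ranking by ratio (profit/min): poke bowl 12.80, shrimp tacos 10.67, chicken katsu 6.26, elote 5.69.
The ratio ordering already packs tightly: 4×poke bowl, 20 min, 256.
That's the maximum — no swap from here does better than 256.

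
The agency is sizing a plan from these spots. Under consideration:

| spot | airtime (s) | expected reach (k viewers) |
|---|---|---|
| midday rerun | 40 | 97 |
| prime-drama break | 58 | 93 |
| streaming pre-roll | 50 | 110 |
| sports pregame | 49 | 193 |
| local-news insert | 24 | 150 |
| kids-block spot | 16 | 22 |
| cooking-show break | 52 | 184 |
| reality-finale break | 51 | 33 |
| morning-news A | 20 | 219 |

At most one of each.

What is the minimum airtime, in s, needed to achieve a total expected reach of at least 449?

Minimise s subject to total expected reach ≥ 449.
midday rerun + local-news insert + morning-news A: 466 expected reach at 84 s.
Any bundle with less than 84 s falls short of 449.

84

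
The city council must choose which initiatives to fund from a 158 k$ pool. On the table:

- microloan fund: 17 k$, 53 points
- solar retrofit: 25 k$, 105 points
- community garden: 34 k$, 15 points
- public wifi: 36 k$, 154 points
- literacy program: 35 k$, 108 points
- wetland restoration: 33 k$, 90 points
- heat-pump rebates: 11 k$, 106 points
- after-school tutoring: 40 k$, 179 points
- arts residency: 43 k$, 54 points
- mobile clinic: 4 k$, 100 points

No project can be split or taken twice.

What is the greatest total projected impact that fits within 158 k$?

752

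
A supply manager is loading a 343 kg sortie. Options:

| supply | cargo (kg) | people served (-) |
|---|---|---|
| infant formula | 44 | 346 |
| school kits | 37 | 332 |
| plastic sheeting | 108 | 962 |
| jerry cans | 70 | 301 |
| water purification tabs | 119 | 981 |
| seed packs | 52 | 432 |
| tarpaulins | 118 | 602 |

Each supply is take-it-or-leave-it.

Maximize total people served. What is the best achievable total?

2721

Taking the top-ratio supplies first gives school kits + plastic sheeting + water purification tabs + seed packs for 2707 (316 kg).
Replace school kits with infant formula: the trade gains 14 net, giving 2721 at 323 kg.
Runner-up school kits + plastic sheeting + water purification tabs + seed packs tops out at 2707.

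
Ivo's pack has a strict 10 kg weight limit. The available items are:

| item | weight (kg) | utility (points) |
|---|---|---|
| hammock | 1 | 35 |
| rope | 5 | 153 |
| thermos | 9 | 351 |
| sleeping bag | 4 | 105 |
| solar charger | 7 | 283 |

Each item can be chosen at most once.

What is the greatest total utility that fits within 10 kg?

386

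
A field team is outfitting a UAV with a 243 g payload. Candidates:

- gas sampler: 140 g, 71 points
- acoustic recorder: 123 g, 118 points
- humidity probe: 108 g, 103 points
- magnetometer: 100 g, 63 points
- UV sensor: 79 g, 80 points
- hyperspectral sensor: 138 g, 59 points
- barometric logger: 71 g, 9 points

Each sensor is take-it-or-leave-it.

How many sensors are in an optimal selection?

2

Best achievable data value is 221.
For example acoustic recorder + humidity probe achieves it, using 231 g.
Any selection reaching 221 contains exactly 2 sensors.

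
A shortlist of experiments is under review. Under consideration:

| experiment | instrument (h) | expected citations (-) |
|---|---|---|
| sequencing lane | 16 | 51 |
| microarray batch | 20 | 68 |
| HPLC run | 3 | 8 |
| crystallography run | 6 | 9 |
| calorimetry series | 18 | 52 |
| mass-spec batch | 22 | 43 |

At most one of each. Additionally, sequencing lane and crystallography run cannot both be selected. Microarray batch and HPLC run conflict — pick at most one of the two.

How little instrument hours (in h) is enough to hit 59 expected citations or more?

19

Look for the lowest-instrument combination reaching 59.
Taking sequencing lane + HPLC run gives 59 (≥ 59) for 19 h.
Any bundle with less than 19 h falls short of 59.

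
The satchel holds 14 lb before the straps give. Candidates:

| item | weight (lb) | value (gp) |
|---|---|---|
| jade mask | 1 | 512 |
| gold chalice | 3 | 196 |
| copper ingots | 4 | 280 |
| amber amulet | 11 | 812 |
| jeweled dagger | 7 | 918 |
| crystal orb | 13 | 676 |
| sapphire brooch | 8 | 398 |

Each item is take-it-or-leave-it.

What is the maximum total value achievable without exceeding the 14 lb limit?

1710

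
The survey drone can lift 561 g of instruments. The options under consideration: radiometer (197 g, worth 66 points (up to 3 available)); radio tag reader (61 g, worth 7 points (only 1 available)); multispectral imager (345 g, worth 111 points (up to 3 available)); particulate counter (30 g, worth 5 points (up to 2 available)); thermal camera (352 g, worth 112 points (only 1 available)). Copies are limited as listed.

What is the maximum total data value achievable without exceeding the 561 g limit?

178

Taking the top-ratio sensors first gives 2×radiometer + radio tag reader + 2×particulate counter for 149 (515 g).
The 318 g tied up in radiometer and radio tag reader and 2×particulate counter is better spent on thermal camera — total rises to 178 (549 g).
Nothing else within 561 g beats 178.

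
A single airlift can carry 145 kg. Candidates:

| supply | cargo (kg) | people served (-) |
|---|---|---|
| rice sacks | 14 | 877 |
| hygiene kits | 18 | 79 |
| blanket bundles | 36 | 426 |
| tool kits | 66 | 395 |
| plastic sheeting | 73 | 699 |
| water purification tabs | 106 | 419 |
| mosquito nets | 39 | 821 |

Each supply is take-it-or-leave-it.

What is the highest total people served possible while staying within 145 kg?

Taking the top-ratio supplies first gives rice sacks + hygiene kits + blanket bundles + mosquito nets for 2203 (107 kg).
Replace blanket bundles with plastic sheeting: the trade gains 273 net, giving 2476 at 144 kg.
Next best is rice sacks + plastic sheeting + mosquito nets at 2397 (126 kg) — short by 79.

2476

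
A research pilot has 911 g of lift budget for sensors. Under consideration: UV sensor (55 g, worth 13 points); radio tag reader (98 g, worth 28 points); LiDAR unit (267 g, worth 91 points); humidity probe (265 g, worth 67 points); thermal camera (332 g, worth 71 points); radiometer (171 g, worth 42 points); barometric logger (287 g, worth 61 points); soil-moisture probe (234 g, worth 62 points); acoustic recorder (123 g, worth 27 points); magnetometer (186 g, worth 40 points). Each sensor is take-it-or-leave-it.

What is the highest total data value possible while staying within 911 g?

A density-first pass picks radio tag reader + LiDAR unit + humidity probe + soil-moisture probe — 248 at 864 g.
Dropping humidity probe frees 265 g; slotting in radiometer + acoustic recorder (294 g) lifts the total to 250 at 893 g.
Nothing else within 911 g beats 250.

250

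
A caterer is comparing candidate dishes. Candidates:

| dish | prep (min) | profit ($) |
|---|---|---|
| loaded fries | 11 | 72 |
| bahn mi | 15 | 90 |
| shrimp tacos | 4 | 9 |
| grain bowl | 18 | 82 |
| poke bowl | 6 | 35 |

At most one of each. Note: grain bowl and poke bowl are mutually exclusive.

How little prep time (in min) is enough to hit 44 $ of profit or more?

10

Minimise min subject to total profit ≥ 44.
shrimp tacos + poke bowl reaches 44 using 10 min.
No combination under 10 min hits 44.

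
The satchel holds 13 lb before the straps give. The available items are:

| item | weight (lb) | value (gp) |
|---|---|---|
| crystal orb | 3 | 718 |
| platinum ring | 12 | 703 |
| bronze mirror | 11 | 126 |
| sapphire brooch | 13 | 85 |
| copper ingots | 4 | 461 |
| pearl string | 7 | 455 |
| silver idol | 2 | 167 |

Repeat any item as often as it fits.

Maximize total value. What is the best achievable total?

2872

4×crystal orb uses 12 of the 13 lb and totals 2872.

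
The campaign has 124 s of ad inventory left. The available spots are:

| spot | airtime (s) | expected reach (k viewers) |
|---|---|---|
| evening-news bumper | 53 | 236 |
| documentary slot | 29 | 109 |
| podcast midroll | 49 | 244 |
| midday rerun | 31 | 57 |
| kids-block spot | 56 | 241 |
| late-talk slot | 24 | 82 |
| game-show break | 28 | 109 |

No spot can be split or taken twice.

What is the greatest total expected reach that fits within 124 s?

485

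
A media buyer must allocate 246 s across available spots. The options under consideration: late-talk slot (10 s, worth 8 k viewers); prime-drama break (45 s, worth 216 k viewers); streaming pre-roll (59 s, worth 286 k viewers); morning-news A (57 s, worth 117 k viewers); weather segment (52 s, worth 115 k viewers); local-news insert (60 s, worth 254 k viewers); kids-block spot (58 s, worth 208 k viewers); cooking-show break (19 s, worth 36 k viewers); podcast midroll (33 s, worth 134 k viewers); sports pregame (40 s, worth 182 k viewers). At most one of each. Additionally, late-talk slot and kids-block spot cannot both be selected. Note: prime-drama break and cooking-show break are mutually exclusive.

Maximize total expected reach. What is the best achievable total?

1072

Ranking by ratio (expected reach/s): streaming pre-roll 4.85, prime-drama break 4.80, sports pregame 4.55, local-news insert 4.23.
Taking prime-drama break + streaming pre-roll + local-news insert + podcast midroll + sports pregame: 237 s used, 1072 in expected reach.
Every other selection either busts 246 s or breaks a pairing rule or fails to beat 1072.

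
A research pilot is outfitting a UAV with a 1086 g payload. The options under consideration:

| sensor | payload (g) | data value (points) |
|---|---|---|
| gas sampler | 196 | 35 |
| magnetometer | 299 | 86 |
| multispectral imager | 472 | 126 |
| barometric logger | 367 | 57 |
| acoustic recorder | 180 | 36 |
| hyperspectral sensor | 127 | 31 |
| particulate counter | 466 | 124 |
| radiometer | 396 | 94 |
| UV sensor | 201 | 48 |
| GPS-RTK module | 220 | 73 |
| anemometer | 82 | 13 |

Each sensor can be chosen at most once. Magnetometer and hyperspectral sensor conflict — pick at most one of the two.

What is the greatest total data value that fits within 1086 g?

Taking magnetometer + multispectral imager + GPS-RTK module + anemometer: 1073 g used, 298 in data value.

298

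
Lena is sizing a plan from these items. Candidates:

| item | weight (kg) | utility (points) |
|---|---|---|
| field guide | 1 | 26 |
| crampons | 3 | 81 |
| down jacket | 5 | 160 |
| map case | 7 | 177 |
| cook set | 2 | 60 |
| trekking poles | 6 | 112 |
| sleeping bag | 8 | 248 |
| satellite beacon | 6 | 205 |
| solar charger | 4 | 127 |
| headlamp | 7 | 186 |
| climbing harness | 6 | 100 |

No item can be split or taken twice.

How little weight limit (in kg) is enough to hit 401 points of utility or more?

13

Need the lightest bundle worth ≥ 401.
down jacket + sleeping bag: 408 utility at 13 kg.
No combination under 13 kg hits 401.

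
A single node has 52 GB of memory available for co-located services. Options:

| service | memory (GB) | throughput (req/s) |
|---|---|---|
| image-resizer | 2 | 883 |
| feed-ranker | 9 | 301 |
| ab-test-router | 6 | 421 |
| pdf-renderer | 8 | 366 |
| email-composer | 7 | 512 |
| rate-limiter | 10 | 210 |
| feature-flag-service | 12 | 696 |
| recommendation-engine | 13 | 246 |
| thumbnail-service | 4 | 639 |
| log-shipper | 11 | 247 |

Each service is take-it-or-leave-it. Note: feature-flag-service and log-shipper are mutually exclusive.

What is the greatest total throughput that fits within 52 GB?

3818

By throughput per GB: image-resizer 441.50, thumbnail-service 159.75, email-composer 73.14, ab-test-router 70.17 lead.
Taking image-resizer + feed-ranker + ab-test-router + pdf-renderer + email-composer + feature-flag-service + thumbnail-service: 48 GB used, 3818 in throughput.
Runner-up image-resizer + ab-test-router + pdf-renderer + email-composer + feature-flag-service + recommendation-engine + thumbnail-service tops out at 3763.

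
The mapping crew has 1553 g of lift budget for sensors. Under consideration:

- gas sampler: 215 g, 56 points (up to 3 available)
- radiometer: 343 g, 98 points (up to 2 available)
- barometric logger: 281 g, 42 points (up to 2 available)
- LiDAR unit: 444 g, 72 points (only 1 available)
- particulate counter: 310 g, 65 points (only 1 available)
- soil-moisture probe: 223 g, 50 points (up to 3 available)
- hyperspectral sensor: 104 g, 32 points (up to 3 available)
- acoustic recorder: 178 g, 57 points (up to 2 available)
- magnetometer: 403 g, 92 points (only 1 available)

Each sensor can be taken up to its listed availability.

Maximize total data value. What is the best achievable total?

Taking the top-ratio sensors first gives 2×radiometer + 3×hyperspectral sensor + 2×acoustic recorder for 406 (1354 g).
The 447 g tied up in radiometer and hyperspectral sensor is better spent on 3×gas sampler — total rises to 444 (1552 g).
Nothing else within 1553 g beats 444.

444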